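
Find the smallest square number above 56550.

56644

Solve n² > 56550 for integer n.
The largest n with value ≤ 56550 is 237 (since 56169 ≤ 56550 < 56644), so the first above is n = 238, value 56644.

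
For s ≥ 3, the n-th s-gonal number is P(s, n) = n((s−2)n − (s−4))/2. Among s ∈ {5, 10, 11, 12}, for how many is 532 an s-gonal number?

1

s = 5: P(5, 19) = 532. ✓
s = 10: P(10, 11) = 451 and P(10, 12) = 540; 532 is not s-gonal.
s = 11: P(11, 11) = 506 and P(11, 12) = 606; 532 is not s-gonal.
s = 12: P(12, 10) = 460 and P(12, 11) = 561; 532 is not s-gonal.
Hits: s ∈ {5} → 1.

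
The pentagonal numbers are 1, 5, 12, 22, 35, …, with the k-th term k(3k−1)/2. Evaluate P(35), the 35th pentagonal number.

1820

35·(3·35 − 1)/2 = 35·104/2 = 35·52 = 1820.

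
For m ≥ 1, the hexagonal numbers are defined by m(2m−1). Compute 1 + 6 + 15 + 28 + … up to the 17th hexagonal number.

Σ i(2i−1) = 2Σi² − Σi over i = 1..17.
Σi = 153 and Σi² = 1785.
2·1785 − 1·153 = 3417.

3417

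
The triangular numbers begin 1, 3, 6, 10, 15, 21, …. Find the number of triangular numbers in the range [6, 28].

The n-th triangular number is n(n+1)/2.
Smallest index with value ≥ 6: n = 3 (giving 6).
Largest index with value ≤ 28: n = 7 (giving 28).
Indices 3 through 7: 5 terms.

5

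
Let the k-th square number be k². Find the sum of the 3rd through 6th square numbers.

86

Σ_{i=3}^{6} i² = 91 − 5 = 86.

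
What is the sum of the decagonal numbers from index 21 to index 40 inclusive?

75250

Σ i(4i−3) = 4Σi² − 3Σi over i = 21..40.
Σi = 820 − 210 = 610 and Σi² = 22140 − 2870 = 19270.
4·19270 − 3·610 = 75250.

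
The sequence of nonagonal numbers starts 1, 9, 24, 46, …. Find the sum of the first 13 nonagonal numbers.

2639

Σ i(7i−5)/2 = (7Σi² − 5Σi) / 2 over i = 1..13.
Σi = 91 and Σi² = 819.
(7·819 − 5·91) / 2 = 5278/2 = 2639.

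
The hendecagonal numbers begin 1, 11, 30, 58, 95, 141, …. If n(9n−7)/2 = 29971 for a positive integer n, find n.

Set n(9n−7)/2 = 29971, giving 9n² − 7n − 59942 = 0.
So n = (7 + 1469) / 18 = 1476/18 = 82.

82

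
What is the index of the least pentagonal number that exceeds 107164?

268

Solve n(3n−1)/2 > 107164 for integer n.
The largest n with value ≤ 107164 is 267 (since 106800 ≤ 107164 < 107602), so the first above is n = 268, value 107602.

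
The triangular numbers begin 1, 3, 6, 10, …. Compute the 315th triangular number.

49770

315·316/2 = 99540/2 = 49770.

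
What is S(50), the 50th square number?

50² = 2500.

2500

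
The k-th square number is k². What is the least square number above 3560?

3600

Solve n² > 3560 for integer n.
The largest n with value ≤ 3560 is 59 (since 3481 ≤ 3560 < 3600), so the first above is n = 60, value 3600.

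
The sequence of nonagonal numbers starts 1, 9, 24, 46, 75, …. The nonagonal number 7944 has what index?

Set n(7n−5)/2 = 7944, giving 7n² − 5n − 15888 = 0.
So n = (5 + 667) / 14 = 672/14 = 48.

48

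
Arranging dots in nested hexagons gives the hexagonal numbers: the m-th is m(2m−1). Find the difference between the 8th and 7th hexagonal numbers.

29

Consecutive hexagonal numbers differ by 4n − 3: here 4·8 − 3 = 29.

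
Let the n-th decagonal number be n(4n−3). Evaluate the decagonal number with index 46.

The 46th decagonal number is n(4n−3) with n = 46.
46·(4·46 − 3) = 46·181 = 8326.

8326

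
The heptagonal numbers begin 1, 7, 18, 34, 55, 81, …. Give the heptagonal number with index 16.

The 16th heptagonal number is n(5n−3)/2 with n = 16.
16·(5·16 − 3)/2 = 16·77/2 = 616.

616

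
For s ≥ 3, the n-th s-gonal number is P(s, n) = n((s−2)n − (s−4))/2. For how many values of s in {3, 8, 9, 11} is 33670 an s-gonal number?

1

s = 3: P(3, 259) = 33670. ✓
s = 8: P(8, 106) = 33496 and P(8, 107) = 34133; 33670 is not s-gonal.
s = 9: P(9, 98) = 33369 and P(9, 99) = 34056; 33670 is not s-gonal.
s = 11: P(11, 86) = 32981 and P(11, 87) = 33756; 33670 is not s-gonal.
Hits: s ∈ {3} → 1.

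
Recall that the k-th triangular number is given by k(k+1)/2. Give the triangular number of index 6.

21

The 6th triangular number is n(n+1)/2 with n = 6.
6·7/2 = 42/2 = 21.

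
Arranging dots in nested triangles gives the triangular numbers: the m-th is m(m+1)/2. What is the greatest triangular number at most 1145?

Solve n(n+1)/2 ≤ 1145 for integer n.
n = 47 gives 1128 ≤ 1145, while n = 48 gives 1176 > 1145; so the answer is 1128.

1128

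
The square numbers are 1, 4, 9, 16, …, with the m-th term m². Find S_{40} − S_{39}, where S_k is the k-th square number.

n² − (n−1)² = 2n − 1, so 40² − 39² = 2·40 − 1 = 79.

79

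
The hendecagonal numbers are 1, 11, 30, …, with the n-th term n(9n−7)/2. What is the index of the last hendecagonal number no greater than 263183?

242

Solve n(9n−7)/2 ≤ 263183 for integer n.
n = 242 gives 262691 ≤ 263183, while n = 243 gives 264870 > 263183; so the answer is index 242.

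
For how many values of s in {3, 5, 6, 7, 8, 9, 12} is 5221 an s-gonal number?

s = 3: P(3, 101) = 5151 and P(3, 102) = 5253; 5221 is not s-gonal.
s = 5: P(5, 59) = 5192 and P(5, 60) = 5370; 5221 is not s-gonal.
s = 6: P(6, 51) = 5151 and P(6, 52) = 5356; 5221 is not s-gonal.
s = 7: P(7, 46) = 5221. ✓
s = 8: P(8, 42) = 5208 and P(8, 43) = 5461; 5221 is not s-gonal.
s = 9: P(9, 38) = 4959 and P(9, 39) = 5226; 5221 is not s-gonal.
s = 12: P(12, 32) = 4992 and P(12, 33) = 5313; 5221 is not s-gonal.
Hits: s ∈ {7} → 1.

1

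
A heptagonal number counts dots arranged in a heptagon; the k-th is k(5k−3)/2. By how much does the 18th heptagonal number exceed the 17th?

Consecutive heptagonal numbers differ by 5n − 4: here 5·18 − 4 = 86.

86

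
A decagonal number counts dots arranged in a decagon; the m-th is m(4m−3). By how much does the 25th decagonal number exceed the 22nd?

555

25·(4·25 − 3) = 2425 and 22·(4·22 − 3) = 1870.
Difference: 2425 − 1870 = 555.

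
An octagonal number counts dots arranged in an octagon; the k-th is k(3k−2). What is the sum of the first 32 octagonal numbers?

33264

Σ i(3i−2) = 3Σi² − 2Σi over i = 1..32.
Σi = 528 and Σi² = 11440.
3·11440 − 2·528 = 33264.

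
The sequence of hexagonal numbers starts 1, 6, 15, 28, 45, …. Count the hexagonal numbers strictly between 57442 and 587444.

The n-th hexagonal number is n(2n−1).
Smallest index with value > 57442: n = 170 (giving 57630).
Largest index with value < 587444: n = 542 (giving 586986).
Indices 170 through 542: 373 terms.

373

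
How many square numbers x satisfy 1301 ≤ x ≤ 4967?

The n-th square number is n².
Smallest index with value ≥ 1301: n = 37 (giving 1369).
Largest index with value ≤ 4967: n = 70 (giving 4900).
Indices 37 through 70: 34 terms.

34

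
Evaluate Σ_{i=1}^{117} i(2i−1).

1074567

Σ i(2i−1) = 2Σi² − Σi over i = 1..117.
Σi = 6903 and Σi² = 540735.
2·540735 − 1·6903 = 1074567.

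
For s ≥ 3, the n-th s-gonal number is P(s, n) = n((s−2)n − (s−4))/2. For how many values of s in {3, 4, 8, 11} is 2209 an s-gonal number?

s = 3: P(3, 65) = 2145 and P(3, 66) = 2211; 2209 is not s-gonal.
s = 4: P(4, 47) = 2209. ✓
s = 8: P(8, 27) = 2133 and P(8, 28) = 2296; 2209 is not s-gonal.
s = 11: P(11, 22) = 2101 and P(11, 23) = 2300; 2209 is not s-gonal.
Hits: s ∈ {4} → 1.

1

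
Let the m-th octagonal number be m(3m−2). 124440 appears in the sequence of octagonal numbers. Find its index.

Set n(3n−2) = 124440, giving 3n² − 2n − 124440 = 0.
The discriminant is 4 + 12·124440 = 1493284, and √1493284 = 1222.
So n = (2 + 1222) / 6 = 1224/6 = 204.

204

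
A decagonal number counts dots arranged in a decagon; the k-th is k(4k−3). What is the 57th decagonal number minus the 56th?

Consecutive decagonal numbers differ by 8n − 7: here 8·57 − 7 = 449.

449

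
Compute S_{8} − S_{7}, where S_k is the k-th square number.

n² − (n−1)² = 2n − 1, so 8² − 7² = 2·8 − 1 = 15.

15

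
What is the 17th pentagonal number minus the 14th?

17·(3·17 − 1)/2 = 425 and 14·(3·14 − 1)/2 = 287.
Difference: 425 − 287 = 138.

138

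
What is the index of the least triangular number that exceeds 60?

Solve n(n+1)/2 > 60 for integer n.
The largest n with value ≤ 60 is 10 (since 55 ≤ 60 < 66), so the first above is n = 11, value 66.

11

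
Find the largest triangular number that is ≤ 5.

3

Solve n(n+1)/2 ≤ 5 for integer n.
n = 2 gives 3 ≤ 5, while n = 3 gives 6 > 5; so the answer is 3.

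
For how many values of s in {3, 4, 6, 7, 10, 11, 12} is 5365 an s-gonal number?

s = 3: P(3, 103) = 5356 and P(3, 104) = 5460; 5365 is not s-gonal.
s = 4: P(4, 73) = 5329 and P(4, 74) = 5476; 5365 is not s-gonal.
s = 6: P(6, 52) = 5356 and P(6, 53) = 5565; 5365 is not s-gonal.
s = 7: P(7, 46) = 5221 and P(7, 47) = 5452; 5365 is not s-gonal.
s = 10: P(10, 37) = 5365. ✓
s = 11: P(11, 34) = 5083 and P(11, 35) = 5390; 5365 is not s-gonal.
s = 12: P(12, 33) = 5313 and P(12, 34) = 5644; 5365 is not s-gonal.
Hits: s ∈ {10} → 1.

1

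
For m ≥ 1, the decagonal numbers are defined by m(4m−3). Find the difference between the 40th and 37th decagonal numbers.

40·(4·40 − 3) = 6280 and 37·(4·37 − 3) = 5365.
Difference: 6280 − 5365 = 915.

915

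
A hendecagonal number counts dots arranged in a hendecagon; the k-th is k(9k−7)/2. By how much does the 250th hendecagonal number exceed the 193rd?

113430

250·(9·250 − 7)/2 = 280375 and 193·(9·193 − 7)/2 = 166945.
Difference: 280375 − 166945 = 113430.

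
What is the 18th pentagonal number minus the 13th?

230

18·(3·18 − 1)/2 = 477 and 13·(3·13 − 1)/2 = 247.
Difference: 477 − 247 = 230.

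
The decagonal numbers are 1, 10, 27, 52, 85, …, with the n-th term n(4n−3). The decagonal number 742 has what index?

Set n(4n−3) = 742, giving 4n² − 3n − 742 = 0.
The discriminant is 9 + 16·742 = 11881, and √11881 = 109.
So n = (3 + 109) / 8 = 112/8 = 14.
Check: 14·(4·14 − 3) = 742. ✓

14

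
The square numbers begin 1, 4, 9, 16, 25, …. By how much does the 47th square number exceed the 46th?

n² − (n−1)² = 2n − 1, so 47² − 46² = 2·47 − 1 = 93.

93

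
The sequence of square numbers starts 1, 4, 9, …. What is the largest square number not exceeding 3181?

3136

Solve n² ≤ 3181 for integer n.
n = 56 gives 3136 ≤ 3181, while n = 57 gives 3249 > 3181; so the answer is 3136.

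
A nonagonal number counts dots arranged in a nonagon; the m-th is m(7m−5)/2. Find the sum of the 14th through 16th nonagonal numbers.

2257

Σ i(7i−5)/2 = (7Σi² − 5Σi) / 2 over i = 14..16.
Σi = 136 − 91 = 45 and Σi² = 1496 − 819 = 677.
(7·677 − 5·45) / 2 = 4514/2 = 2257.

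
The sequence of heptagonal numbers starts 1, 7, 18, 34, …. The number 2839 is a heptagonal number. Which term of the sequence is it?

34

Set n(5n−3)/2 = 2839, giving 5n² − 3n − 5678 = 0.
So n = (3 + 337) / 10 = 340/10 = 34.
Check: 34·(5·34 − 3)/2 = 2839. ✓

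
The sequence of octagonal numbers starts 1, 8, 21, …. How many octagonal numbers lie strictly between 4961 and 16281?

33

The n-th octagonal number is n(3n−2).
Smallest index with value > 4961: n = 42 (giving 5208).
Largest index with value < 16281: n = 74 (giving 16280).
Indices 42 through 74: 33 terms.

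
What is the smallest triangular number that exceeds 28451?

Solve n(n+1)/2 > 28451 for integer n.
The largest n with value ≤ 28451 is 238 (since 28441 ≤ 28451 < 28680), so the first above is n = 239, value 28680.

28680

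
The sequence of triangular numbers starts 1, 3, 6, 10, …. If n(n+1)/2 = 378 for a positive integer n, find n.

27

Set n(n+1)/2 = 378, giving n² + n − 756 = 0.
The discriminant is 1 + 8·378 = 3025, and √3025 = 55.
So n = (-1 + 55) / 2 = 54/2 = 27.
Check: 27·28/2 = 378. ✓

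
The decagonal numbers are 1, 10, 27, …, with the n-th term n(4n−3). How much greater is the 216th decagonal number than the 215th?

1721

Consecutive decagonal numbers differ by 8n − 7: here 8·216 − 7 = 1721.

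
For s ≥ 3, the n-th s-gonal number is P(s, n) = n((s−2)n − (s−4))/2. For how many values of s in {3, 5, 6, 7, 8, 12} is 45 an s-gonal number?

2

s = 3: P(3, 9) = 45. ✓
s = 5: P(5, 5) = 35 and P(5, 6) = 51; 45 is not s-gonal.
s = 6: P(6, 5) = 45. ✓
s = 7: P(7, 4) = 34 and P(7, 5) = 55; 45 is not s-gonal.
s = 8: P(8, 4) = 40 and P(8, 5) = 65; 45 is not s-gonal.
s = 12: P(12, 3) = 33 and P(12, 4) = 64; 45 is not s-gonal.
Hits: s ∈ {3, 6} → 2.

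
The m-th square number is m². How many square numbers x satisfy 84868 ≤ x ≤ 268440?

227

The n-th square number is n².
Smallest index with value ≥ 84868: n = 292 (giving 85264).
Largest index with value ≤ 268440: n = 518 (giving 268324).
Indices 292 through 518: 227 terms.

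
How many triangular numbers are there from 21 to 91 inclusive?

8

The n-th triangular number is n(n+1)/2.
Smallest index with value ≥ 21: n = 6 (giving 21).
Largest index with value ≤ 91: n = 13 (giving 91).
Indices 6 through 13: 8 terms.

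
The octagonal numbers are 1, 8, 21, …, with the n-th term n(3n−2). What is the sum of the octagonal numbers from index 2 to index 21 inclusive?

Σ i(3i−2) = 3Σi² − 2Σi over i = 2..21.
Σi = 231 − 1 = 230 and Σi² = 3311 − 1 = 3310.
3·3310 − 2·230 = 9470.

9470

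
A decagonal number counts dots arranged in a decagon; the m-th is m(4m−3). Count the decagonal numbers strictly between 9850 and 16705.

14

The n-th decagonal number is n(4n−3).
Smallest index with value > 9850: n = 51 (giving 10251).
Largest index with value < 16705: n = 64 (giving 16192).
Indices 51 through 64: 14 terms.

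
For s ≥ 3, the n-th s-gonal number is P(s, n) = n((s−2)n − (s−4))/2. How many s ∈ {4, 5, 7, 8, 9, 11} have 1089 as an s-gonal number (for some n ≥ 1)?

2

s = 4: P(4, 33) = 1089. ✓
s = 5: P(5, 27) = 1080 and P(5, 28) = 1162; 1089 is not s-gonal.
s = 7: P(7, 21) = 1071 and P(7, 22) = 1177; 1089 is not s-gonal.
s = 8: P(8, 19) = 1045 and P(8, 20) = 1160; 1089 is not s-gonal.
s = 9: P(9, 18) = 1089. ✓
s = 11: P(11, 15) = 960 and P(11, 16) = 1096; 1089 is not s-gonal.
Hits: s ∈ {4, 9} → 2.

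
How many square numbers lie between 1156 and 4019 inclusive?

The n-th square number is n².
Smallest index with value ≥ 1156: n = 34 (giving 1156).
Largest index with value ≤ 4019: n = 63 (giving 3969).
Indices 34 through 63: 30 terms.

30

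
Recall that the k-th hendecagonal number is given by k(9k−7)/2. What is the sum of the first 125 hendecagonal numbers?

2937375

Σ i(9i−7)/2 = (9Σi² − 7Σi) / 2 over i = 1..125.
Σi = 7875 and Σi² = 658875.
(9·658875 − 7·7875) / 2 = 5874750/2 = 2937375.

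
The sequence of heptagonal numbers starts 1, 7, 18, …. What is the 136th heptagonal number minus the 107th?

17574

136·(5·136 − 3)/2 = 46036 and 107·(5·107 − 3)/2 = 28462.
Difference: 46036 − 28462 = 17574.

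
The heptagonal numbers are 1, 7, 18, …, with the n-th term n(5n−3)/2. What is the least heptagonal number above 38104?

38254

Solve n(5n−3)/2 > 38104 for integer n.
The largest n with value ≤ 38104 is 123 (since 37638 ≤ 38104 < 38254), so the first above is n = 124, value 38254.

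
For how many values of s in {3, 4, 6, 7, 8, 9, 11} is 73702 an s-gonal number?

s = 3: P(3, 383) = 73536 and P(3, 384) = 73920; 73702 is not s-gonal.
s = 4: P(4, 271) = 73441 and P(4, 272) = 73984; 73702 is not s-gonal.
s = 6: P(6, 192) = 73536 and P(6, 193) = 74305; 73702 is not s-gonal.
s = 7: P(7, 172) = 73702. ✓
s = 8: P(8, 157) = 73633 and P(8, 158) = 74576; 73702 is not s-gonal.
s = 9: P(9, 145) = 73225 and P(9, 146) = 74241; 73702 is not s-gonal.
s = 11: P(11, 128) = 73280 and P(11, 129) = 74433; 73702 is not s-gonal.
Hits: s ∈ {7} → 1.

1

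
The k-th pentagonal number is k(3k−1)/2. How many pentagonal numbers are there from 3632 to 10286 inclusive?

33

The n-th pentagonal number is n(3n−1)/2.
Smallest index with value ≥ 3632: n = 50 (giving 3725).
Largest index with value ≤ 10286: n = 82 (giving 10045).
Indices 50 through 82: 33 terms.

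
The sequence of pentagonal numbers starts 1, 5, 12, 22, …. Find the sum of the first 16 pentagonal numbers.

2176

Σ i(3i−1)/2 = (3Σi² − Σi) / 2 over i = 1..16.
Σi = 136 and Σi² = 1496.
(3·1496 − 1·136) / 2 = 4352/2 = 2176.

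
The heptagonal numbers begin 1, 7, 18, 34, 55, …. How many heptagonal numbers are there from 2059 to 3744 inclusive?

The n-th heptagonal number is n(5n−3)/2.
Smallest index with value ≥ 2059: n = 29 (giving 2059).
Largest index with value ≤ 3744: n = 39 (giving 3744).
Indices 29 through 39: 11 terms.

11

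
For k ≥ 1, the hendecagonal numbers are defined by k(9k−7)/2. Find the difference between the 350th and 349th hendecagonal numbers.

3142

Consecutive hendecagonal numbers differ by 9n − 8: here 9·350 − 8 = 3142.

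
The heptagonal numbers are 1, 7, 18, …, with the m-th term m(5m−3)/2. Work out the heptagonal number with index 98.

23863

The 98th heptagonal number is n(5n−3)/2 with n = 98.
98·(5·98 − 3)/2 = 98·487/2 = 23863.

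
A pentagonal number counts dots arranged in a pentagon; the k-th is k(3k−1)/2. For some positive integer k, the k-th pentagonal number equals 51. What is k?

6

Set n(3n−1)/2 = 51, giving 3n² − n − 102 = 0.
The discriminant is 1 + 24·51 = 1225, and √1225 = 35.
So n = (1 + 35) / 6 = 36/6 = 6.
Check: 6·(3·6 − 1)/2 = 51. ✓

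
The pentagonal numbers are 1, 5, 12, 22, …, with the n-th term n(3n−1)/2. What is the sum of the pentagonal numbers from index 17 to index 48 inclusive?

54272

Σ i(3i−1)/2 = (3Σi² − Σi) / 2 over i = 17..48.
Σi = 1176 − 136 = 1040 and Σi² = 38024 − 1496 = 36528.
(3·36528 − 1·1040) / 2 = 108544/2 = 54272.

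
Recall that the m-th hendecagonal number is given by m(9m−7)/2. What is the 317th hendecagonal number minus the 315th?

317·(9·317 − 7)/2 = 451091 and 315·(9·315 − 7)/2 = 445410.
Difference: 451091 − 445410 = 5681.

5681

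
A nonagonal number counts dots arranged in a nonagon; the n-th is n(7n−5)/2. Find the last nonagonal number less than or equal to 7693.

7614

Solve n(7n−5)/2 ≤ 7693 for integer n.
n = 47 gives 7614 ≤ 7693, while n = 48 gives 7944 > 7693; so the answer is 7614.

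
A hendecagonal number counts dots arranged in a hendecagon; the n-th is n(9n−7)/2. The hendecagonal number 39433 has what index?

94

Set n(9n−7)/2 = 39433, giving 9n² − 7n − 78866 = 0.
The discriminant is 49 + 72·39433 = 2839225, and √2839225 = 1685.
So n = (7 + 1685) / 18 = 1692/18 = 94.
Check: 94·(9·94 − 7)/2 = 39433. ✓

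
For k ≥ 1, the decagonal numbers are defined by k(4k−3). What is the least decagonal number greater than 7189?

7267

Solve n(4n−3) > 7189 for integer n.
The largest n with value ≤ 7189 is 42 (since 6930 ≤ 7189 < 7267), so the first above is n = 43, value 7267.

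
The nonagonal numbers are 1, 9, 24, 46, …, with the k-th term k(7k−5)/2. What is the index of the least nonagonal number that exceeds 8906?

51

Solve n(7n−5)/2 > 8906 for integer n.
The largest n with value ≤ 8906 is 50 (since 8625 ≤ 8906 < 8976), so the first above is n = 51, value 8976.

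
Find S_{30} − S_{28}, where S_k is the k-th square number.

116

30² = 900 and 28² = 784.
Difference: 900 − 784 = 116.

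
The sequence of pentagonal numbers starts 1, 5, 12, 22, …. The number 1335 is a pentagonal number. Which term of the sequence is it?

30

Set n(3n−1)/2 = 1335, giving 3n² − n − 2670 = 0.
The discriminant is 1 + 24·1335 = 32041, and √32041 = 179.
So n = (1 + 179) / 6 = 180/6 = 30.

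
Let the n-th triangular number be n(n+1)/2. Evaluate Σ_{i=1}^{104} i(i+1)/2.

Σ i(i+1)/2 = (Σi² + Σi) / 2 over i = 1..104.
Σi = 5460 and Σi² = 380380.
(1·380380 + 1·5460) / 2 = 385840/2 = 192920.

192920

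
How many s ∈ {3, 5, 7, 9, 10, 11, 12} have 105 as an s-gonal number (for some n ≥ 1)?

s = 3: P(3, 14) = 105. ✓
s = 5: P(5, 8) = 92 and P(5, 9) = 117; 105 is not s-gonal.
s = 7: P(7, 6) = 81 and P(7, 7) = 112; 105 is not s-gonal.
s = 9: P(9, 5) = 75 and P(9, 6) = 111; 105 is not s-gonal.
s = 10: P(10, 5) = 85 and P(10, 6) = 126; 105 is not s-gonal.
s = 11: P(11, 5) = 95 and P(11, 6) = 141; 105 is not s-gonal.
s = 12: P(12, 5) = 105. ✓
Hits: s ∈ {3, 12} → 2.

2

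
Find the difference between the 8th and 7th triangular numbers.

8

Consecutive triangular numbers differ by n: T_{8} − T_{7} = 8.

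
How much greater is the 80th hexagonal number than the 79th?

317

Consecutive hexagonal numbers differ by 4n − 3: here 4·80 − 3 = 317.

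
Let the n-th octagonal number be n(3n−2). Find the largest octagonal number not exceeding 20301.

20008

Solve n(3n−2) ≤ 20301 for integer n.
n = 82 gives 20008 ≤ 20301, while n = 83 gives 20501 > 20301; so the answer is 20008.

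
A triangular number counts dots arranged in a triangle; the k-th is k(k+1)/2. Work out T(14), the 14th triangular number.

The 14th triangular number is n(n+1)/2 with n = 14.
14·15/2 = 210/2 = 105.

105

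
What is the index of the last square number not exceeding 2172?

46

Solve n² ≤ 2172 for integer n.
n = 46 gives 2116 ≤ 2172, while n = 47 gives 2209 > 2172; so the answer is index 46.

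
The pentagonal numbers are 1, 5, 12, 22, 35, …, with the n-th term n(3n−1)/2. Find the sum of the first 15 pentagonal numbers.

1800

Σ i(3i−1)/2 = (3Σi² − Σi) / 2 over i = 1..15.
Σi = 120 and Σi² = 1240.
(3·1240 − 1·120) / 2 = 3600/2 = 1800.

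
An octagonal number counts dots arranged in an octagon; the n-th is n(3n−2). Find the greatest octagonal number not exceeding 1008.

936

Solve n(3n−2) ≤ 1008 for integer n.
n = 18 gives 936 ≤ 1008, while n = 19 gives 1045 > 1008; so the answer is 936.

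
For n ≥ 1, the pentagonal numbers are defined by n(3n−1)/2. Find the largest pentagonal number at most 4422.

4347

Solve n(3n−1)/2 ≤ 4422 for integer n.
n = 54 gives 4347 ≤ 4422, while n = 55 gives 4510 > 4422; so the answer is 4347.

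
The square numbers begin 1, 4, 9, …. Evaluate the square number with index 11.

11² = 121.

121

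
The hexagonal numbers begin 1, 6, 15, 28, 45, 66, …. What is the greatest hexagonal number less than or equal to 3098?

3003

Solve n(2n−1) ≤ 3098 for integer n.
n = 39 gives 3003 ≤ 3098, while n = 40 gives 3160 > 3098; so the answer is 3003.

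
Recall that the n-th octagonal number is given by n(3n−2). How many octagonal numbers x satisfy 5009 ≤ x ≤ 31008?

61

The n-th octagonal number is n(3n−2).
Smallest index with value ≥ 5009: n = 42 (giving 5208).
Largest index with value ≤ 31008: n = 102 (giving 31008).
Indices 42 through 102: 61 terms.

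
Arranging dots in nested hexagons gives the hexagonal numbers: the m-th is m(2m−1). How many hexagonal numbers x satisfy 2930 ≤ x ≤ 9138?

The n-th hexagonal number is n(2n−1).
Smallest index with value ≥ 2930: n = 39 (giving 3003).
Largest index with value ≤ 9138: n = 67 (giving 8911).
Indices 39 through 67: 29 terms.

29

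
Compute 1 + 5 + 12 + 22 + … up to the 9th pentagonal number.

405

Σ i(3i−1)/2 = (3Σi² − Σi) / 2 over i = 1..9.
Σi = 45 and Σi² = 285.
(3·285 − 1·45) / 2 = 810/2 = 405.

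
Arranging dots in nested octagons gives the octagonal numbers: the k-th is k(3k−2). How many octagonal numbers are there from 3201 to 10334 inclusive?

27

The n-th octagonal number is n(3n−2).
Smallest index with value ≥ 3201: n = 33 (giving 3201).
Largest index with value ≤ 10334: n = 59 (giving 10325).
Indices 33 through 59: 27 terms.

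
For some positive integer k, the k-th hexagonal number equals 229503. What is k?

339

Set n(2n−1) = 229503, giving 2n² − n − 229503 = 0.
The discriminant is 1 + 8·229503 = 1836025, and √1836025 = 1355.
So n = (1 + 1355) / 4 = 1356/4 = 339.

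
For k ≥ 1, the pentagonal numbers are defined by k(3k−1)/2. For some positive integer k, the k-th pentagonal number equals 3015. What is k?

45

Set n(3n−1)/2 = 3015, giving 3n² − n − 6030 = 0.
The discriminant is 1 + 24·3015 = 72361, and √72361 = 269.
So n = (1 + 269) / 6 = 270/6 = 45.
Check: 45·(3·45 − 1)/2 = 3015. ✓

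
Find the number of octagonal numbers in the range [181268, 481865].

155

The n-th octagonal number is n(3n−2).
Smallest index with value ≥ 181268: n = 247 (giving 182533).
Largest index with value ≤ 481865: n = 401 (giving 481601).
Indices 247 through 401: 155 terms.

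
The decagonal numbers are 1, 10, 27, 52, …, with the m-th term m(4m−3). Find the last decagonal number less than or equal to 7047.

Solve n(4n−3) ≤ 7047 for integer n.
n = 42 gives 6930 ≤ 7047, while n = 43 gives 7267 > 7047; so the answer is 6930.

6930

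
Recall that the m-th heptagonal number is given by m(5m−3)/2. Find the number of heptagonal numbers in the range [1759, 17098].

The n-th heptagonal number is n(5n−3)/2.
Smallest index with value ≥ 1759: n = 27 (giving 1782).
Largest index with value ≤ 17098: n = 83 (giving 17098).
Indices 27 through 83: 57 terms.

57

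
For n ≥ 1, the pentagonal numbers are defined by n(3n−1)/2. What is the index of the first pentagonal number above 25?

5

Solve n(3n−1)/2 > 25 for integer n.
The largest n with value ≤ 25 is 4 (since 22 ≤ 25 < 35), so the first above is n = 5, value 35.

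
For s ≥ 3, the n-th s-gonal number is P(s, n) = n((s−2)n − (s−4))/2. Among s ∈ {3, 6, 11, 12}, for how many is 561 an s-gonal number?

s = 3: P(3, 33) = 561. ✓
s = 6: P(6, 17) = 561. ✓
s = 11: P(11, 11) = 506 and P(11, 12) = 606; 561 is not s-gonal.
s = 12: P(12, 11) = 561. ✓
Hits: s ∈ {3, 6, 12} → 3.

3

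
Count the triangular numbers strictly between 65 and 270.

The n-th triangular number is n(n+1)/2.
Smallest index with value > 65: n = 11 (giving 66).
Largest index with value < 270: n = 22 (giving 253).
Indices 11 through 22: 12 terms.

12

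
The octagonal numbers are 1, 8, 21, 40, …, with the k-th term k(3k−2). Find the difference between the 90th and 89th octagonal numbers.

535

Consecutive octagonal numbers differ by 6n − 5: here 6·90 − 5 = 535.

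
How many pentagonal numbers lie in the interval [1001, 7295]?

44

The n-th pentagonal number is n(3n−1)/2.
Smallest index with value ≥ 1001: n = 26 (giving 1001).
Largest index with value ≤ 7295: n = 69 (giving 7107).
Indices 26 through 69: 44 terms.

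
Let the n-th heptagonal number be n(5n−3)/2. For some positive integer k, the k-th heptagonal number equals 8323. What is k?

58

Set n(5n−3)/2 = 8323, giving 5n² − 3n − 16646 = 0.
The discriminant is 9 + 40·8323 = 332929, and √332929 = 577.
So n = (3 + 577) / 10 = 580/10 = 58.
Check: 58·(5·58 − 3)/2 = 8323. ✓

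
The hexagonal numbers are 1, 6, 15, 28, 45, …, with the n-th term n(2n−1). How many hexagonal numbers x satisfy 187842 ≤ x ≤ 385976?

133

The n-th hexagonal number is n(2n−1).
Smallest index with value ≥ 187842: n = 307 (giving 188191).
Largest index with value ≤ 385976: n = 439 (giving 385003).
Indices 307 through 439: 133 terms.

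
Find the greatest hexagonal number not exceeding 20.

15

Solve n(2n−1) ≤ 20 for integer n.
n = 3 gives 15 ≤ 20, while n = 4 gives 28 > 20; so the answer is 15.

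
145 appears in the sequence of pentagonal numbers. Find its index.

Set n(3n−1)/2 = 145, giving 3n² − n − 290 = 0.
The discriminant is 1 + 24·145 = 3481, and √3481 = 59.
So n = (1 + 59) / 6 = 60/6 = 10.
Check: 10·(3·10 − 1)/2 = 145. ✓

10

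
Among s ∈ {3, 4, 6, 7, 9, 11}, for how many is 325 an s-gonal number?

s = 3: P(3, 25) = 325. ✓
s = 4: P(4, 18) = 324 and P(4, 19) = 361; 325 is not s-gonal.
s = 6: P(6, 13) = 325. ✓
s = 7: P(7, 11) = 286 and P(7, 12) = 342; 325 is not s-gonal.
s = 9: P(9, 10) = 325. ✓
s = 11: P(11, 8) = 260 and P(11, 9) = 333; 325 is not s-gonal.
Hits: s ∈ {3, 6, 9} → 3.

3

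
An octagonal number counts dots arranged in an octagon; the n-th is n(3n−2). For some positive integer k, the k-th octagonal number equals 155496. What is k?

Set n(3n−2) = 155496, giving 3n² − 2n − 155496 = 0.
The discriminant is 4 + 12·155496 = 1865956, and √1865956 = 1366.
So n = (2 + 1366) / 6 = 1368/6 = 228.
Check: 228·(3·228 − 2) = 155496. ✓

228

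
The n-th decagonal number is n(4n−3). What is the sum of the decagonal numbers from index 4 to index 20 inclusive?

Σ i(4i−3) = 4Σi² − 3Σi over i = 4..20.
Σi = 210 − 6 = 204 and Σi² = 2870 − 14 = 2856.
4·2856 − 3·204 = 10812.

10812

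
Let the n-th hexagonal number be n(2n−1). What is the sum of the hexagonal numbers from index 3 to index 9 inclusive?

Σ i(2i−1) = 2Σi² − Σi over i = 3..9.
Σi = 45 − 3 = 42 and Σi² = 285 − 5 = 280.
2·280 − 1·42 = 518.

518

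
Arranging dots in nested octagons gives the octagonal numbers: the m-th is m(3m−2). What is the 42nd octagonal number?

5208

42·(3·42 − 2) = 42·124 = 5208.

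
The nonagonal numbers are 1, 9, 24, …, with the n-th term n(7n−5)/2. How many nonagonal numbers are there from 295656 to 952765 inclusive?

232

The n-th nonagonal number is n(7n−5)/2.
Smallest index with value ≥ 295656: n = 291 (giving 295656).
Largest index with value ≤ 952765: n = 522 (giving 952389).
Indices 291 through 522: 232 terms.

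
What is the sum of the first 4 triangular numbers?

20

Σ i(i+1)/2 = (Σi² + Σi) / 2 over i = 1..4.
Σi = 10 and Σi² = 30.
(1·30 + 1·10) / 2 = 40/2 = 20.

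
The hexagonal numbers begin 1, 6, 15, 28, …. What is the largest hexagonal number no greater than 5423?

Solve n(2n−1) ≤ 5423 for integer n.
n = 52 gives 5356 ≤ 5423, while n = 53 gives 5565 > 5423; so the answer is 5356.

5356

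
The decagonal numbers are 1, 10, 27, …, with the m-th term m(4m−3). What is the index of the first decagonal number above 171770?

Solve n(4n−3) > 171770 for integer n.
The largest n with value ≤ 171770 is 207 (since 170775 ≤ 171770 < 172432), so the first above is n = 208, value 172432.

208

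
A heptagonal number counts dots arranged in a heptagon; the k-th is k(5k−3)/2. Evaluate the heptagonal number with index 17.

697

The 17th heptagonal number is n(5n−3)/2 with n = 17.
17·(5·17 − 3)/2 = 17·82/2 = 17·41 = 697.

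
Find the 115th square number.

13225

115² = 13225.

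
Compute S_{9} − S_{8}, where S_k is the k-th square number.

17

n² − (n−1)² = 2n − 1, so 9² − 8² = 2·9 − 1 = 17.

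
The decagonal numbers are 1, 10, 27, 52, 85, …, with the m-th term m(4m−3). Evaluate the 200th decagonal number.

200·(4·200 − 3) = 200·797 = 159400.

159400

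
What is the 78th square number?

6084

The 78th square number is n² with n = 78.
78² = 6084.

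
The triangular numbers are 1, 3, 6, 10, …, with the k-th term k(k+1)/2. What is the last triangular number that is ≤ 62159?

62128

Solve n(n+1)/2 ≤ 62159 for integer n.
n = 352 gives 62128 ≤ 62159, while n = 353 gives 62481 > 62159; so the answer is 62128.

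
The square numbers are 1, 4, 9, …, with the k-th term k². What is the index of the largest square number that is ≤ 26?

5

Solve n² ≤ 26 for integer n.
n = 5 gives 25 ≤ 26, while n = 6 gives 36 > 26; so the answer is index 5.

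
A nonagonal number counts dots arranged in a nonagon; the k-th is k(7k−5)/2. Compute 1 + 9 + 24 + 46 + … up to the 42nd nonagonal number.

Σ i(7i−5)/2 = (7Σi² − 5Σi) / 2 over i = 1..42.
Σi = 903 and Σi² = 25585.
(7·25585 − 5·903) / 2 = 174580/2 = 87290.

87290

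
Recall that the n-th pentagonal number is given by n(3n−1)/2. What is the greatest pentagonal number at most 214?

Solve n(3n−1)/2 ≤ 214 for integer n.
n = 12 gives 210 ≤ 214, while n = 13 gives 247 > 214; so the answer is 210.

210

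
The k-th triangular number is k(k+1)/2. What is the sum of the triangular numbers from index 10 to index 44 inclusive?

Σ i(i+1)/2 = (Σi² + Σi) / 2 over i = 10..44.
Σi = 990 − 45 = 945 and Σi² = 29370 − 285 = 29085.
(1·29085 + 1·945) / 2 = 30030/2 = 15015.

15015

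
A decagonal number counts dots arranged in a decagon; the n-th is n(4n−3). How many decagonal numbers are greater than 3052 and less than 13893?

31

The n-th decagonal number is n(4n−3).
Smallest index with value > 3052: n = 29 (giving 3277).
Largest index with value < 13893: n = 59 (giving 13747).
Indices 29 through 59: 31 terms.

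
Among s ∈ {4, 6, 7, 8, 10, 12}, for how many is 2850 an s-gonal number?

1

s = 4: P(4, 53) = 2809 and P(4, 54) = 2916; 2850 is not s-gonal.
s = 6: P(6, 38) = 2850. ✓
s = 7: P(7, 34) = 2839 and P(7, 35) = 3010; 2850 is not s-gonal.
s = 8: P(8, 31) = 2821 and P(8, 32) = 3008; 2850 is not s-gonal.
s = 10: P(10, 27) = 2835 and P(10, 28) = 3052; 2850 is not s-gonal.
s = 12: P(12, 24) = 2784 and P(12, 25) = 3025; 2850 is not s-gonal.
Hits: s ∈ {6} → 1.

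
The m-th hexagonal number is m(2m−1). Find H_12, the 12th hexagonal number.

276

The 12th hexagonal number is n(2n−1) with n = 12.
12·(2·12 − 1) = 12·23 = 276.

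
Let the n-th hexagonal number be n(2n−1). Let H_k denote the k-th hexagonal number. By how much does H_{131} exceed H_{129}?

131·(2·131 − 1) = 34191 and 129·(2·129 − 1) = 33153.
Difference: 34191 − 33153 = 1038.

1038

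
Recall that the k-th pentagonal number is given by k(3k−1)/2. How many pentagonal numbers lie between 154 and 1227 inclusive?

18

The n-th pentagonal number is n(3n−1)/2.
Smallest index with value ≥ 154: n = 11 (giving 176).
Largest index with value ≤ 1227: n = 28 (giving 1162).
Indices 11 through 28: 18 terms.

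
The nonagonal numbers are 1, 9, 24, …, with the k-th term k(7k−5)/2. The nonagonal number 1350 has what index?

20

Set n(7n−5)/2 = 1350, giving 7n² − 5n − 2700 = 0.
The discriminant is 25 + 56·1350 = 75625, and √75625 = 275.
So n = (5 + 275) / 14 = 280/14 = 20.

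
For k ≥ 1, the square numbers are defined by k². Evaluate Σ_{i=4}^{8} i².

190

Σ_{i=4}^{8} i² = 204 − 14 = 190.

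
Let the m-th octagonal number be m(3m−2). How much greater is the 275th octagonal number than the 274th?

1645

Consecutive octagonal numbers differ by 6n − 5: here 6·275 − 5 = 1645.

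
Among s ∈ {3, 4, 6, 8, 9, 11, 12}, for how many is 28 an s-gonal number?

s = 3: P(3, 7) = 28. ✓
s = 4: P(4, 5) = 25 and P(4, 6) = 36; 28 is not s-gonal.
s = 6: P(6, 4) = 28. ✓
s = 8: P(8, 3) = 21 and P(8, 4) = 40; 28 is not s-gonal.
s = 9: P(9, 3) = 24 and P(9, 4) = 46; 28 is not s-gonal.
s = 11: P(11, 2) = 11 and P(11, 3) = 30; 28 is not s-gonal.
s = 12: P(12, 2) = 12 and P(12, 3) = 33; 28 is not s-gonal.
Hits: s ∈ {3, 6} → 2.

2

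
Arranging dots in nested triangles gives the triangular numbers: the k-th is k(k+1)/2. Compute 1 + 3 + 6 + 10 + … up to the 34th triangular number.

Σ i(i+1)/2 = (Σi² + Σi) / 2 over i = 1..34.
Σi = 595 and Σi² = 13685.
(1·13685 + 1·595) / 2 = 14280/2 = 7140.

7140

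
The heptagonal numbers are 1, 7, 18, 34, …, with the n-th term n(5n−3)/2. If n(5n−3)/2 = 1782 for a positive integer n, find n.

Set n(5n−3)/2 = 1782, giving 5n² − 3n − 3564 = 0.
The discriminant is 9 + 40·1782 = 71289, and √71289 = 267.
So n = (3 + 267) / 10 = 270/10 = 27.

27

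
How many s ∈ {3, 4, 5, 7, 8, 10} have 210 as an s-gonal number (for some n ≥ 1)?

2

s = 3: P(3, 20) = 210. ✓
s = 4: P(4, 14) = 196 and P(4, 15) = 225; 210 is not s-gonal.
s = 5: P(5, 12) = 210. ✓
s = 7: P(7, 9) = 189 and P(7, 10) = 235; 210 is not s-gonal.
s = 8: P(8, 8) = 176 and P(8, 9) = 225; 210 is not s-gonal.
s = 10: P(10, 7) = 175 and P(10, 8) = 232; 210 is not s-gonal.
Hits: s ∈ {3, 5} → 2.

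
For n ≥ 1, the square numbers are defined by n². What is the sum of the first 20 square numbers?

Σ_{i=1}^{20} i² = 20·21·41/6 = 2870.

2870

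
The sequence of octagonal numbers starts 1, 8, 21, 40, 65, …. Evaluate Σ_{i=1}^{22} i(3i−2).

Σ i(3i−2) = 3Σi² − 2Σi over i = 1..22.
Σi = 253 and Σi² = 3795.
3·3795 − 2·253 = 10879.

10879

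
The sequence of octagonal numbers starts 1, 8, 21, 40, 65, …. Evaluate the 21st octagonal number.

1281

The 21st octagonal number is n(3n−2) with n = 21.
21·(3·21 − 2) = 21·61 = 1281.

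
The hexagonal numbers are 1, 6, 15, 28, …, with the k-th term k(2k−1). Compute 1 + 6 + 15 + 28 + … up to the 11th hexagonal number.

Σ i(2i−1) = 2Σi² − Σi over i = 1..11.
Σi = 66 and Σi² = 506.
2·506 − 1·66 = 946.

946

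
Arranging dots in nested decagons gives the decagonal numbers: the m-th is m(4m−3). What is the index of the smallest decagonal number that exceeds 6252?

Solve n(4n−3) > 6252 for integer n.
The largest n with value ≤ 6252 is 39 (since 5967 ≤ 6252 < 6280), so the first above is n = 40, value 6280.

40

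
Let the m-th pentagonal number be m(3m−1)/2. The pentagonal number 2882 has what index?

Set n(3n−1)/2 = 2882, giving 3n² − n − 5764 = 0.
The discriminant is 1 + 24·2882 = 69169, and √69169 = 263.
So n = (1 + 263) / 6 = 264/6 = 44.

44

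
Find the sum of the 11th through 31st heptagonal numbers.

Σ i(5i−3)/2 = (5Σi² − 3Σi) / 2 over i = 11..31.
Σi = 496 − 55 = 441 and Σi² = 10416 − 385 = 10031.
(5·10031 − 3·441) / 2 = 48832/2 = 24416.

24416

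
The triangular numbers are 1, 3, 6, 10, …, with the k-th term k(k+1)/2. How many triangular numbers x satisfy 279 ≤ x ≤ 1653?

The n-th triangular number is n(n+1)/2.
Smallest index with value ≥ 279: n = 24 (giving 300).
Largest index with value ≤ 1653: n = 57 (giving 1653).
Indices 24 through 57: 34 terms.

34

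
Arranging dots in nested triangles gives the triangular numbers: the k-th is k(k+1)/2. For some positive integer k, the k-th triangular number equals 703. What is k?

37

Set n(n+1)/2 = 703, giving n² + n − 1406 = 0.
The discriminant is 1 + 8·703 = 5625, and √5625 = 75.
So n = (-1 + 75) / 2 = 74/2 = 37.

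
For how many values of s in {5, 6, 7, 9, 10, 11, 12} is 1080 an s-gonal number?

s = 5: P(5, 27) = 1080. ✓
s = 6: P(6, 23) = 1035 and P(6, 24) = 1128; 1080 is not s-gonal.
s = 7: P(7, 21) = 1071 and P(7, 22) = 1177; 1080 is not s-gonal.
s = 9: P(9, 17) = 969 and P(9, 18) = 1089; 1080 is not s-gonal.
s = 10: P(10, 16) = 976 and P(10, 17) = 1105; 1080 is not s-gonal.
s = 11: P(11, 15) = 960 and P(11, 16) = 1096; 1080 is not s-gonal.
s = 12: P(12, 15) = 1065 and P(12, 16) = 1216; 1080 is not s-gonal.
Hits: s ∈ {5} → 1.

1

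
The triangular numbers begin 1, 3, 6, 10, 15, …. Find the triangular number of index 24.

The 24th triangular number is n(n+1)/2 with n = 24.
24·25/2 = 600/2 = 300.

300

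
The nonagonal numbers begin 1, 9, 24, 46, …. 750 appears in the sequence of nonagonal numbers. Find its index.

Set n(7n−5)/2 = 750, giving 7n² − 5n − 1500 = 0.
The discriminant is 25 + 56·750 = 42025, and √42025 = 205.
So n = (5 + 205) / 14 = 210/14 = 15.

15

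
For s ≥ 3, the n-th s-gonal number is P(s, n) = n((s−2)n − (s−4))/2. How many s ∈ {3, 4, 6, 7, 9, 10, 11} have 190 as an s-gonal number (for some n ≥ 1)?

s = 3: P(3, 19) = 190. ✓
s = 4: P(4, 13) = 169 and P(4, 14) = 196; 190 is not s-gonal.
s = 6: P(6, 10) = 190. ✓
s = 7: P(7, 9) = 189 and P(7, 10) = 235; 190 is not s-gonal.
s = 9: P(9, 7) = 154 and P(9, 8) = 204; 190 is not s-gonal.
s = 10: P(10, 7) = 175 and P(10, 8) = 232; 190 is not s-gonal.
s = 11: P(11, 6) = 141 and P(11, 7) = 196; 190 is not s-gonal.
Hits: s ∈ {3, 6} → 2.

2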